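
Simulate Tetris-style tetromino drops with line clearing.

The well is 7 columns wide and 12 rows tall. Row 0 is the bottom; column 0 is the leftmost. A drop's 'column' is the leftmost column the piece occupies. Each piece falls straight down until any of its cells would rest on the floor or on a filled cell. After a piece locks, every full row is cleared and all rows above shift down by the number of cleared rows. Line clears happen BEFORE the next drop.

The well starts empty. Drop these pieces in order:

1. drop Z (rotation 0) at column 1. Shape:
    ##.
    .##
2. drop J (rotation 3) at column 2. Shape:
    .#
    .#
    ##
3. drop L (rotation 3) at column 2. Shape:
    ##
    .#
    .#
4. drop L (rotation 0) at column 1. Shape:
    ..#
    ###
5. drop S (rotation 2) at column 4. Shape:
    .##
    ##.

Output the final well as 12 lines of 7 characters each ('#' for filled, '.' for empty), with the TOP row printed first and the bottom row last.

Drop 1: Z rot0 at col 1 lands with bottom-row=0; cleared 0 line(s) (total 0); column heights now [0 2 2 1 0 0 0], max=2
Drop 2: J rot3 at col 2 lands with bottom-row=2; cleared 0 line(s) (total 0); column heights now [0 2 3 5 0 0 0], max=5
Drop 3: L rot3 at col 2 lands with bottom-row=5; cleared 0 line(s) (total 0); column heights now [0 2 8 8 0 0 0], max=8
Drop 4: L rot0 at col 1 lands with bottom-row=8; cleared 0 line(s) (total 0); column heights now [0 9 9 10 0 0 0], max=10
Drop 5: S rot2 at col 4 lands with bottom-row=0; cleared 0 line(s) (total 0); column heights now [0 9 9 10 1 2 2], max=10

Answer: .......
.......
...#...
.###...
..##...
...#...
...#...
...#...
...#...
..##...
.##..##
..####.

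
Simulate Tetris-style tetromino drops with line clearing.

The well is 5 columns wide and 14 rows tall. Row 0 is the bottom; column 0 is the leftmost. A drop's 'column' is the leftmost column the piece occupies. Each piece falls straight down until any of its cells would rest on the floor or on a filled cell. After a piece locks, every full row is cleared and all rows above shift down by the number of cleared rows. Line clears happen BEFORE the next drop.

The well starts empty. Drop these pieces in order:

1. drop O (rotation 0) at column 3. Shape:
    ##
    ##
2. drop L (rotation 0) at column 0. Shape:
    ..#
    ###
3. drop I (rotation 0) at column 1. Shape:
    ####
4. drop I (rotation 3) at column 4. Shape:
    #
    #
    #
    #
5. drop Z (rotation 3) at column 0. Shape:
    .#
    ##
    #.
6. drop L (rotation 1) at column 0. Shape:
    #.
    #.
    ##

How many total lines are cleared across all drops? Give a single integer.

Answer: 2

Derivation:
Drop 1: O rot0 at col 3 lands with bottom-row=0; cleared 0 line(s) (total 0); column heights now [0 0 0 2 2], max=2
Drop 2: L rot0 at col 0 lands with bottom-row=0; cleared 1 line(s) (total 1); column heights now [0 0 1 1 1], max=1
Drop 3: I rot0 at col 1 lands with bottom-row=1; cleared 0 line(s) (total 1); column heights now [0 2 2 2 2], max=2
Drop 4: I rot3 at col 4 lands with bottom-row=2; cleared 0 line(s) (total 1); column heights now [0 2 2 2 6], max=6
Drop 5: Z rot3 at col 0 lands with bottom-row=1; cleared 1 line(s) (total 2); column heights now [2 3 1 1 5], max=5
Drop 6: L rot1 at col 0 lands with bottom-row=3; cleared 0 line(s) (total 2); column heights now [6 4 1 1 5], max=6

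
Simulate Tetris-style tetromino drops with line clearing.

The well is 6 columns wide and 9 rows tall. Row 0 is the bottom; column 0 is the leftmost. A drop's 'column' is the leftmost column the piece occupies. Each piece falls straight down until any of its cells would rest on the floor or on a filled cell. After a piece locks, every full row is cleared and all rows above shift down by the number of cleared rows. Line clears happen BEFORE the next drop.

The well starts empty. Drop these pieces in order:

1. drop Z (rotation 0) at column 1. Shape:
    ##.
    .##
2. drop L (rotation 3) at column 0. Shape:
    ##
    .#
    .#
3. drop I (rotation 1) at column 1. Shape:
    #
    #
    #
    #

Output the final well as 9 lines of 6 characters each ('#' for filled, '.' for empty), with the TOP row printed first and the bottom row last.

Drop 1: Z rot0 at col 1 lands with bottom-row=0; cleared 0 line(s) (total 0); column heights now [0 2 2 1 0 0], max=2
Drop 2: L rot3 at col 0 lands with bottom-row=2; cleared 0 line(s) (total 0); column heights now [5 5 2 1 0 0], max=5
Drop 3: I rot1 at col 1 lands with bottom-row=5; cleared 0 line(s) (total 0); column heights now [5 9 2 1 0 0], max=9

Answer: .#....
.#....
.#....
.#....
##....
.#....
.#....
.##...
..##..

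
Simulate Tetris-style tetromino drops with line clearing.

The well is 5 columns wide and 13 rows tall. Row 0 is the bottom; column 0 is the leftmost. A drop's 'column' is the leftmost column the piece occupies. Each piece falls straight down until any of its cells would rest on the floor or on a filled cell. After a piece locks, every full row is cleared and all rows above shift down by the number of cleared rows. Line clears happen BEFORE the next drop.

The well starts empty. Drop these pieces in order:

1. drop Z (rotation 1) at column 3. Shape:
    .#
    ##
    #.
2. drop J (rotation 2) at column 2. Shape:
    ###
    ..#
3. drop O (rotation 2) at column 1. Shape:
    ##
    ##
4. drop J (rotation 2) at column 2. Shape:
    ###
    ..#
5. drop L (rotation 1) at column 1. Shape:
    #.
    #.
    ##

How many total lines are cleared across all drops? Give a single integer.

Answer: 0

Derivation:
Drop 1: Z rot1 at col 3 lands with bottom-row=0; cleared 0 line(s) (total 0); column heights now [0 0 0 2 3], max=3
Drop 2: J rot2 at col 2 lands with bottom-row=3; cleared 0 line(s) (total 0); column heights now [0 0 5 5 5], max=5
Drop 3: O rot2 at col 1 lands with bottom-row=5; cleared 0 line(s) (total 0); column heights now [0 7 7 5 5], max=7
Drop 4: J rot2 at col 2 lands with bottom-row=6; cleared 0 line(s) (total 0); column heights now [0 7 8 8 8], max=8
Drop 5: L rot1 at col 1 lands with bottom-row=8; cleared 0 line(s) (total 0); column heights now [0 11 9 8 8], max=11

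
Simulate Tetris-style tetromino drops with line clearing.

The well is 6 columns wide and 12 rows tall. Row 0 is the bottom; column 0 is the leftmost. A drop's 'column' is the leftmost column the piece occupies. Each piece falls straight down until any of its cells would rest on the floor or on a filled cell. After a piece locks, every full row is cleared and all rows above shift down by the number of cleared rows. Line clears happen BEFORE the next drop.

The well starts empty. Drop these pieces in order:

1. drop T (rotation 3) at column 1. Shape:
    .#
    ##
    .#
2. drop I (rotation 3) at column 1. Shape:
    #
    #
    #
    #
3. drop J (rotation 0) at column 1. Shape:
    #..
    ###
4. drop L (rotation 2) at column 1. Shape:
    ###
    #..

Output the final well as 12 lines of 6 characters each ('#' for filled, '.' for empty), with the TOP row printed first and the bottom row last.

Answer: ......
......
.###..
.#....
.#....
.###..
.#....
.#....
.#....
.##...
.##...
..#...

Derivation:
Drop 1: T rot3 at col 1 lands with bottom-row=0; cleared 0 line(s) (total 0); column heights now [0 2 3 0 0 0], max=3
Drop 2: I rot3 at col 1 lands with bottom-row=2; cleared 0 line(s) (total 0); column heights now [0 6 3 0 0 0], max=6
Drop 3: J rot0 at col 1 lands with bottom-row=6; cleared 0 line(s) (total 0); column heights now [0 8 7 7 0 0], max=8
Drop 4: L rot2 at col 1 lands with bottom-row=8; cleared 0 line(s) (total 0); column heights now [0 10 10 10 0 0], max=10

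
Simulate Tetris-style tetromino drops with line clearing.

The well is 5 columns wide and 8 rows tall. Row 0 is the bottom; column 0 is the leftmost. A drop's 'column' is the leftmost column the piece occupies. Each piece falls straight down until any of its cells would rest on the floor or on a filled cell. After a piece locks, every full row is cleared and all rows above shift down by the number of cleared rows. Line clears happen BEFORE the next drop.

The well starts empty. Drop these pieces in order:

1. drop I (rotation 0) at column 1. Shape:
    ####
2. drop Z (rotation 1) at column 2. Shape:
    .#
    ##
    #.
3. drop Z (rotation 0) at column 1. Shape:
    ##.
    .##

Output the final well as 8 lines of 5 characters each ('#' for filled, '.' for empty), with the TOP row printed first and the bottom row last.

Drop 1: I rot0 at col 1 lands with bottom-row=0; cleared 0 line(s) (total 0); column heights now [0 1 1 1 1], max=1
Drop 2: Z rot1 at col 2 lands with bottom-row=1; cleared 0 line(s) (total 0); column heights now [0 1 3 4 1], max=4
Drop 3: Z rot0 at col 1 lands with bottom-row=4; cleared 0 line(s) (total 0); column heights now [0 6 6 5 1], max=6

Answer: .....
.....
.##..
..##.
...#.
..##.
..#..
.####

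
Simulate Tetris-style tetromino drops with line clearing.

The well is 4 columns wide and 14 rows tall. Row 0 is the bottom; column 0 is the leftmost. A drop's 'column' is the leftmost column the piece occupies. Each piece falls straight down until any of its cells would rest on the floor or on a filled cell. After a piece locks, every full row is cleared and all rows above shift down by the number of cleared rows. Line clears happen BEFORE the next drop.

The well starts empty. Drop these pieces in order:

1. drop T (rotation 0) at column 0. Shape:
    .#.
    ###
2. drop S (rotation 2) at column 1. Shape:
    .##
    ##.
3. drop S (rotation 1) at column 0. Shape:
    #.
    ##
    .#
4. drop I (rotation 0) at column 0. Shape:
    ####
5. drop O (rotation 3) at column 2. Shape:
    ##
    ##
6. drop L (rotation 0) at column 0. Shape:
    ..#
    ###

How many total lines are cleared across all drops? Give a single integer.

Drop 1: T rot0 at col 0 lands with bottom-row=0; cleared 0 line(s) (total 0); column heights now [1 2 1 0], max=2
Drop 2: S rot2 at col 1 lands with bottom-row=2; cleared 0 line(s) (total 0); column heights now [1 3 4 4], max=4
Drop 3: S rot1 at col 0 lands with bottom-row=3; cleared 0 line(s) (total 0); column heights now [6 5 4 4], max=6
Drop 4: I rot0 at col 0 lands with bottom-row=6; cleared 1 line(s) (total 1); column heights now [6 5 4 4], max=6
Drop 5: O rot3 at col 2 lands with bottom-row=4; cleared 1 line(s) (total 2); column heights now [5 4 5 5], max=5
Drop 6: L rot0 at col 0 lands with bottom-row=5; cleared 0 line(s) (total 2); column heights now [6 6 7 5], max=7

Answer: 2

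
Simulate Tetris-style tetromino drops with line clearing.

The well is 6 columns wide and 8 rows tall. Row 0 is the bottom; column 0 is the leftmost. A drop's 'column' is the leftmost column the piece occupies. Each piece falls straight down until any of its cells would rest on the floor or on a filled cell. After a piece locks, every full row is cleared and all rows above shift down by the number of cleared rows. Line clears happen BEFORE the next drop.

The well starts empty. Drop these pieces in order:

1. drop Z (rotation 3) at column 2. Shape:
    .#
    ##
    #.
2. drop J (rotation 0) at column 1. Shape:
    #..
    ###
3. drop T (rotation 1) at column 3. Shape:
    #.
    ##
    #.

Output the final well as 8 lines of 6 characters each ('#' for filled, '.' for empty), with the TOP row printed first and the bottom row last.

Drop 1: Z rot3 at col 2 lands with bottom-row=0; cleared 0 line(s) (total 0); column heights now [0 0 2 3 0 0], max=3
Drop 2: J rot0 at col 1 lands with bottom-row=3; cleared 0 line(s) (total 0); column heights now [0 5 4 4 0 0], max=5
Drop 3: T rot1 at col 3 lands with bottom-row=4; cleared 0 line(s) (total 0); column heights now [0 5 4 7 6 0], max=7

Answer: ......
...#..
...##.
.#.#..
.###..
...#..
..##..
..#...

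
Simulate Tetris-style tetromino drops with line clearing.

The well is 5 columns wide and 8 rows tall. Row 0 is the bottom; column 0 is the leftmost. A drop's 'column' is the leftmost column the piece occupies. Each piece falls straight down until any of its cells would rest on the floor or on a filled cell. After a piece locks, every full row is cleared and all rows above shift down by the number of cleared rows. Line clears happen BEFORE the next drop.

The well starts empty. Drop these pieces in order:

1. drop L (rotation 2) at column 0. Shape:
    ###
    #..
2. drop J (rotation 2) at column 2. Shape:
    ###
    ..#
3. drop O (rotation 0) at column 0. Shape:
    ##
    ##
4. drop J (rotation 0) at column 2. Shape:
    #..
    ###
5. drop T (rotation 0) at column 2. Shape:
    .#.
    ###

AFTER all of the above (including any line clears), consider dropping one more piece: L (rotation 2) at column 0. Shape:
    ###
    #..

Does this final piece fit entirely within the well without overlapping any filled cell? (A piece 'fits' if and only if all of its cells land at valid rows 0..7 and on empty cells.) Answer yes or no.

Drop 1: L rot2 at col 0 lands with bottom-row=0; cleared 0 line(s) (total 0); column heights now [2 2 2 0 0], max=2
Drop 2: J rot2 at col 2 lands with bottom-row=1; cleared 0 line(s) (total 0); column heights now [2 2 3 3 3], max=3
Drop 3: O rot0 at col 0 lands with bottom-row=2; cleared 1 line(s) (total 1); column heights now [3 3 2 0 2], max=3
Drop 4: J rot0 at col 2 lands with bottom-row=2; cleared 1 line(s) (total 2); column heights now [2 2 3 0 2], max=3
Drop 5: T rot0 at col 2 lands with bottom-row=3; cleared 0 line(s) (total 2); column heights now [2 2 4 5 4], max=5
Test piece L rot2 at col 0 (width 3): heights before test = [2 2 4 5 4]; fits = True

Answer: yes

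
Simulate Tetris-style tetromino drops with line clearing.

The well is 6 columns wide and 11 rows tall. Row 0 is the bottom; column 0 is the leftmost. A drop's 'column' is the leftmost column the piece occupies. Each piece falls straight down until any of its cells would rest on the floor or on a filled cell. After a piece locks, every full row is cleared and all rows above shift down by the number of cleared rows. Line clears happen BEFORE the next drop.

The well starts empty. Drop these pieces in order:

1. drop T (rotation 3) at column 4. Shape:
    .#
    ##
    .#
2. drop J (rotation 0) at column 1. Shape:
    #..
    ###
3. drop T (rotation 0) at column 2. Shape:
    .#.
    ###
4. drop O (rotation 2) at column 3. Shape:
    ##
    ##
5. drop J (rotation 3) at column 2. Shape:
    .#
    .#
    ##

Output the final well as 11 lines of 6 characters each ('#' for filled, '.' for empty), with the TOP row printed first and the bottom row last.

Answer: ......
......
...#..
...#..
..##..
...##.
...##.
...#..
..####
.#..##
.###.#

Derivation:
Drop 1: T rot3 at col 4 lands with bottom-row=0; cleared 0 line(s) (total 0); column heights now [0 0 0 0 2 3], max=3
Drop 2: J rot0 at col 1 lands with bottom-row=0; cleared 0 line(s) (total 0); column heights now [0 2 1 1 2 3], max=3
Drop 3: T rot0 at col 2 lands with bottom-row=2; cleared 0 line(s) (total 0); column heights now [0 2 3 4 3 3], max=4
Drop 4: O rot2 at col 3 lands with bottom-row=4; cleared 0 line(s) (total 0); column heights now [0 2 3 6 6 3], max=6
Drop 5: J rot3 at col 2 lands with bottom-row=6; cleared 0 line(s) (total 0); column heights now [0 2 7 9 6 3], max=9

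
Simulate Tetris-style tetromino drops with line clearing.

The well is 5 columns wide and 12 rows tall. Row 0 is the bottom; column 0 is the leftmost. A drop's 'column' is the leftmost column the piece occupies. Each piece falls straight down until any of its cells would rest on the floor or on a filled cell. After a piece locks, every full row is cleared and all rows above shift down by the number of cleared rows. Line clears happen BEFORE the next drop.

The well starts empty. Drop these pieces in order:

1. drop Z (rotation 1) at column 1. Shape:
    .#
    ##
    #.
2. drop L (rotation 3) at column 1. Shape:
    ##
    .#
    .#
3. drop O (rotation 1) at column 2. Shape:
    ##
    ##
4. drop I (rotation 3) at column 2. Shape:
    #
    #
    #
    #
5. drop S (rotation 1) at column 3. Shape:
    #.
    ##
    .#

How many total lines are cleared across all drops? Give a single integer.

Drop 1: Z rot1 at col 1 lands with bottom-row=0; cleared 0 line(s) (total 0); column heights now [0 2 3 0 0], max=3
Drop 2: L rot3 at col 1 lands with bottom-row=3; cleared 0 line(s) (total 0); column heights now [0 6 6 0 0], max=6
Drop 3: O rot1 at col 2 lands with bottom-row=6; cleared 0 line(s) (total 0); column heights now [0 6 8 8 0], max=8
Drop 4: I rot3 at col 2 lands with bottom-row=8; cleared 0 line(s) (total 0); column heights now [0 6 12 8 0], max=12
Drop 5: S rot1 at col 3 lands with bottom-row=7; cleared 0 line(s) (total 0); column heights now [0 6 12 10 9], max=12

Answer: 0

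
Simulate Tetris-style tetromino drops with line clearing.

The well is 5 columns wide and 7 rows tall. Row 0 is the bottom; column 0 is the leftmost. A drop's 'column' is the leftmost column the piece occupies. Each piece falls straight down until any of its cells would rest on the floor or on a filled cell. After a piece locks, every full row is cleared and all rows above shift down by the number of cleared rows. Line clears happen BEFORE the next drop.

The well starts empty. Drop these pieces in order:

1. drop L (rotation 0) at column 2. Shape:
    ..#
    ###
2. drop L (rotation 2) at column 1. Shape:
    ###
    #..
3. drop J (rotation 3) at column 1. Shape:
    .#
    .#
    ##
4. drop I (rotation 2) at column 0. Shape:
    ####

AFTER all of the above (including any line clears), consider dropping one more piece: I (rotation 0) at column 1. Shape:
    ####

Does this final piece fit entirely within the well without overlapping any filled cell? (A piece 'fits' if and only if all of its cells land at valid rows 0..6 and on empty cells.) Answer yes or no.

Answer: yes

Derivation:
Drop 1: L rot0 at col 2 lands with bottom-row=0; cleared 0 line(s) (total 0); column heights now [0 0 1 1 2], max=2
Drop 2: L rot2 at col 1 lands with bottom-row=0; cleared 0 line(s) (total 0); column heights now [0 2 2 2 2], max=2
Drop 3: J rot3 at col 1 lands with bottom-row=2; cleared 0 line(s) (total 0); column heights now [0 3 5 2 2], max=5
Drop 4: I rot2 at col 0 lands with bottom-row=5; cleared 0 line(s) (total 0); column heights now [6 6 6 6 2], max=6
Test piece I rot0 at col 1 (width 4): heights before test = [6 6 6 6 2]; fits = True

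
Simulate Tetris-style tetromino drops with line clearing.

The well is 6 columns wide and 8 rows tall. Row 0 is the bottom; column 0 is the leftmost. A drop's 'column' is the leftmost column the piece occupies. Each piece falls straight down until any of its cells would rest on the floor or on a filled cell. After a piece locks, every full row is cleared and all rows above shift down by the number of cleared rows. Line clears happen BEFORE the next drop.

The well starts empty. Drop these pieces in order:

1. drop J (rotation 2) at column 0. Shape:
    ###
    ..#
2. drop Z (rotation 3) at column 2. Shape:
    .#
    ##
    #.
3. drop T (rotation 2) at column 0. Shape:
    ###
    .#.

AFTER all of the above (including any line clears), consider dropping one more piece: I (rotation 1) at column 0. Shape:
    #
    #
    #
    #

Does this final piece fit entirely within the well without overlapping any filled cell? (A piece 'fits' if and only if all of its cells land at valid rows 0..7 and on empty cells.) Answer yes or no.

Drop 1: J rot2 at col 0 lands with bottom-row=0; cleared 0 line(s) (total 0); column heights now [2 2 2 0 0 0], max=2
Drop 2: Z rot3 at col 2 lands with bottom-row=2; cleared 0 line(s) (total 0); column heights now [2 2 4 5 0 0], max=5
Drop 3: T rot2 at col 0 lands with bottom-row=3; cleared 0 line(s) (total 0); column heights now [5 5 5 5 0 0], max=5
Test piece I rot1 at col 0 (width 1): heights before test = [5 5 5 5 0 0]; fits = False

Answer: no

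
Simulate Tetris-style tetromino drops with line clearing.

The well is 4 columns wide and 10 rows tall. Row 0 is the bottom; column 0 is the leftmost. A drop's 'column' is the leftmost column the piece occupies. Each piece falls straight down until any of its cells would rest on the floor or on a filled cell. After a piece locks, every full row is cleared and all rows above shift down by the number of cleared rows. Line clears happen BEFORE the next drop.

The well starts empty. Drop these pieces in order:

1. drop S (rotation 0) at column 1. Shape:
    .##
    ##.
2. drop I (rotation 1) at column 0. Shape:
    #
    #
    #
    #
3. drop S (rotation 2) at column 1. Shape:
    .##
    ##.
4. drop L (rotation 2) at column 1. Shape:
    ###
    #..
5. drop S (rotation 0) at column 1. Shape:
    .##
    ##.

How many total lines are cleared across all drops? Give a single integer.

Answer: 1

Derivation:
Drop 1: S rot0 at col 1 lands with bottom-row=0; cleared 0 line(s) (total 0); column heights now [0 1 2 2], max=2
Drop 2: I rot1 at col 0 lands with bottom-row=0; cleared 0 line(s) (total 0); column heights now [4 1 2 2], max=4
Drop 3: S rot2 at col 1 lands with bottom-row=2; cleared 0 line(s) (total 0); column heights now [4 3 4 4], max=4
Drop 4: L rot2 at col 1 lands with bottom-row=3; cleared 1 line(s) (total 1); column heights now [3 4 4 4], max=4
Drop 5: S rot0 at col 1 lands with bottom-row=4; cleared 0 line(s) (total 1); column heights now [3 5 6 6], max=6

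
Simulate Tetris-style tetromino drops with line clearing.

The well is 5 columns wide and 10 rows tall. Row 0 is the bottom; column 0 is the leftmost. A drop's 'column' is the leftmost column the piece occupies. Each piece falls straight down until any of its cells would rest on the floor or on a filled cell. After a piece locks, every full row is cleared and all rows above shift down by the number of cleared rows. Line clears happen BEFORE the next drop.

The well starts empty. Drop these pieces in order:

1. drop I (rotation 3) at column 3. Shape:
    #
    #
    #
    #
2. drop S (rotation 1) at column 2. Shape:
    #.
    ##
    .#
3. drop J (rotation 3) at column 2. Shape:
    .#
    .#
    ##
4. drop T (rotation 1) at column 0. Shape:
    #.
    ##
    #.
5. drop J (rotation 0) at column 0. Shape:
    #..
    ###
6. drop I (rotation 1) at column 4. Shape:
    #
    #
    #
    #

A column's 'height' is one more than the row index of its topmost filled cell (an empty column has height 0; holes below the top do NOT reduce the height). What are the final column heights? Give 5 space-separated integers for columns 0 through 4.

Drop 1: I rot3 at col 3 lands with bottom-row=0; cleared 0 line(s) (total 0); column heights now [0 0 0 4 0], max=4
Drop 2: S rot1 at col 2 lands with bottom-row=4; cleared 0 line(s) (total 0); column heights now [0 0 7 6 0], max=7
Drop 3: J rot3 at col 2 lands with bottom-row=7; cleared 0 line(s) (total 0); column heights now [0 0 8 10 0], max=10
Drop 4: T rot1 at col 0 lands with bottom-row=0; cleared 0 line(s) (total 0); column heights now [3 2 8 10 0], max=10
Drop 5: J rot0 at col 0 lands with bottom-row=8; cleared 0 line(s) (total 0); column heights now [10 9 9 10 0], max=10
Drop 6: I rot1 at col 4 lands with bottom-row=0; cleared 0 line(s) (total 0); column heights now [10 9 9 10 4], max=10

Answer: 10 9 9 10 4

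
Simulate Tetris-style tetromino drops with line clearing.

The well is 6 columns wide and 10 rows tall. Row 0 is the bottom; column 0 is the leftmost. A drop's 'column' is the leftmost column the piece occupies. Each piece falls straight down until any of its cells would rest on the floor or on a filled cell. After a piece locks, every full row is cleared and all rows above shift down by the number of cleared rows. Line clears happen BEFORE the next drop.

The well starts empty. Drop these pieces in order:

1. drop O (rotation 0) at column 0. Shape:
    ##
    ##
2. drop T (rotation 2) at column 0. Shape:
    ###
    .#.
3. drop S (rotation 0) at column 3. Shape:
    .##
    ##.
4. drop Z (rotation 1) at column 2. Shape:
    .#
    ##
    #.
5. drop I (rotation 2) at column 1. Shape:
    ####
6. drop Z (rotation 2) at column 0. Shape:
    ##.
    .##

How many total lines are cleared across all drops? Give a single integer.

Drop 1: O rot0 at col 0 lands with bottom-row=0; cleared 0 line(s) (total 0); column heights now [2 2 0 0 0 0], max=2
Drop 2: T rot2 at col 0 lands with bottom-row=2; cleared 0 line(s) (total 0); column heights now [4 4 4 0 0 0], max=4
Drop 3: S rot0 at col 3 lands with bottom-row=0; cleared 0 line(s) (total 0); column heights now [4 4 4 1 2 2], max=4
Drop 4: Z rot1 at col 2 lands with bottom-row=4; cleared 0 line(s) (total 0); column heights now [4 4 6 7 2 2], max=7
Drop 5: I rot2 at col 1 lands with bottom-row=7; cleared 0 line(s) (total 0); column heights now [4 8 8 8 8 2], max=8
Drop 6: Z rot2 at col 0 lands with bottom-row=8; cleared 0 line(s) (total 0); column heights now [10 10 9 8 8 2], max=10

Answer: 0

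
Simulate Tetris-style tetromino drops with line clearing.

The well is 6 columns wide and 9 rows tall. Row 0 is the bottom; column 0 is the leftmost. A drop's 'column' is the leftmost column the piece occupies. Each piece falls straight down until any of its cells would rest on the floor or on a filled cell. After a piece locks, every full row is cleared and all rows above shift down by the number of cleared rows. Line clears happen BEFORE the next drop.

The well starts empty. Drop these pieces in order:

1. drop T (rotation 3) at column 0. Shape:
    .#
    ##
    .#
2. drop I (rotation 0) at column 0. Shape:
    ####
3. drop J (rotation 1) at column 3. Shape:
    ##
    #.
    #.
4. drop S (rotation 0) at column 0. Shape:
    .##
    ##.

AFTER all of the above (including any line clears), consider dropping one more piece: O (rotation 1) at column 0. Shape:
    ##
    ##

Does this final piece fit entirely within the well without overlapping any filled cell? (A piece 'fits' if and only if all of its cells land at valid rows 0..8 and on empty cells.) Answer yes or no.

Answer: yes

Derivation:
Drop 1: T rot3 at col 0 lands with bottom-row=0; cleared 0 line(s) (total 0); column heights now [2 3 0 0 0 0], max=3
Drop 2: I rot0 at col 0 lands with bottom-row=3; cleared 0 line(s) (total 0); column heights now [4 4 4 4 0 0], max=4
Drop 3: J rot1 at col 3 lands with bottom-row=4; cleared 0 line(s) (total 0); column heights now [4 4 4 7 7 0], max=7
Drop 4: S rot0 at col 0 lands with bottom-row=4; cleared 0 line(s) (total 0); column heights now [5 6 6 7 7 0], max=7
Test piece O rot1 at col 0 (width 2): heights before test = [5 6 6 7 7 0]; fits = True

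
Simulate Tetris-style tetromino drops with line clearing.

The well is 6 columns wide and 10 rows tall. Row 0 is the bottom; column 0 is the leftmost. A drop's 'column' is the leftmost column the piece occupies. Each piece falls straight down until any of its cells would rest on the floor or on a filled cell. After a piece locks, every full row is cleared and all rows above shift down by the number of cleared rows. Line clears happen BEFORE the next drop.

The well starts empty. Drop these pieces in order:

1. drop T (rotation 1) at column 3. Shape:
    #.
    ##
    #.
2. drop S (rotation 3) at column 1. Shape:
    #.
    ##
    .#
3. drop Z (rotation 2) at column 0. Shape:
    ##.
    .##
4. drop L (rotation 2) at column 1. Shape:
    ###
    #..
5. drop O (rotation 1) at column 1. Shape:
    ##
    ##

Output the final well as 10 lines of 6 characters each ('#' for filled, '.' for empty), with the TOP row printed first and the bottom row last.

Drop 1: T rot1 at col 3 lands with bottom-row=0; cleared 0 line(s) (total 0); column heights now [0 0 0 3 2 0], max=3
Drop 2: S rot3 at col 1 lands with bottom-row=0; cleared 0 line(s) (total 0); column heights now [0 3 2 3 2 0], max=3
Drop 3: Z rot2 at col 0 lands with bottom-row=3; cleared 0 line(s) (total 0); column heights now [5 5 4 3 2 0], max=5
Drop 4: L rot2 at col 1 lands with bottom-row=5; cleared 0 line(s) (total 0); column heights now [5 7 7 7 2 0], max=7
Drop 5: O rot1 at col 1 lands with bottom-row=7; cleared 0 line(s) (total 0); column heights now [5 9 9 7 2 0], max=9

Answer: ......
.##...
.##...
.###..
.#....
##....
.##...
.#.#..
.####.
..##..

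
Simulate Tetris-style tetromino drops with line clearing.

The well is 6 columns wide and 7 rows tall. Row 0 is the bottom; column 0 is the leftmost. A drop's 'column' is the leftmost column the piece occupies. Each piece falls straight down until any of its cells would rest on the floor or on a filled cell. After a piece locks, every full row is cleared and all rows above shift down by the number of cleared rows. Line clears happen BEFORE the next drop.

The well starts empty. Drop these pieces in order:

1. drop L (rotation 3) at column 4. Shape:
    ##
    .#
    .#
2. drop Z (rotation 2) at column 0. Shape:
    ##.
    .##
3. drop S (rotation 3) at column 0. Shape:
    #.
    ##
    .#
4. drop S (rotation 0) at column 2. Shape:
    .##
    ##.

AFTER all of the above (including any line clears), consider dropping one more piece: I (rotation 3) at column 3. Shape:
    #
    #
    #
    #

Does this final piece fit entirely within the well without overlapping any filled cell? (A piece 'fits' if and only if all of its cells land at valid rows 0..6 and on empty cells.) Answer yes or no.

Drop 1: L rot3 at col 4 lands with bottom-row=0; cleared 0 line(s) (total 0); column heights now [0 0 0 0 3 3], max=3
Drop 2: Z rot2 at col 0 lands with bottom-row=0; cleared 0 line(s) (total 0); column heights now [2 2 1 0 3 3], max=3
Drop 3: S rot3 at col 0 lands with bottom-row=2; cleared 0 line(s) (total 0); column heights now [5 4 1 0 3 3], max=5
Drop 4: S rot0 at col 2 lands with bottom-row=2; cleared 0 line(s) (total 0); column heights now [5 4 3 4 4 3], max=5
Test piece I rot3 at col 3 (width 1): heights before test = [5 4 3 4 4 3]; fits = False

Answer: no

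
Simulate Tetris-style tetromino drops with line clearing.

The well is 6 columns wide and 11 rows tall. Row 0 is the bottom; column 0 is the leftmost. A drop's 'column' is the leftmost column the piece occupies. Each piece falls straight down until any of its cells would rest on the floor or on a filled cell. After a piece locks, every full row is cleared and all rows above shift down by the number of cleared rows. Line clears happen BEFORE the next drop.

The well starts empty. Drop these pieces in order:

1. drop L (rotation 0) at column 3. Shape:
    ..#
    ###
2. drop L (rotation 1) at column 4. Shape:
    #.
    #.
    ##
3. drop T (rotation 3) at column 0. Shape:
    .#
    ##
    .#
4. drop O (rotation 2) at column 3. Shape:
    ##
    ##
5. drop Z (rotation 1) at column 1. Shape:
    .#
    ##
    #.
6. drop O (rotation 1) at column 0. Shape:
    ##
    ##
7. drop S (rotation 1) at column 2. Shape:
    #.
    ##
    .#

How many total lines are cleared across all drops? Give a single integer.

Drop 1: L rot0 at col 3 lands with bottom-row=0; cleared 0 line(s) (total 0); column heights now [0 0 0 1 1 2], max=2
Drop 2: L rot1 at col 4 lands with bottom-row=2; cleared 0 line(s) (total 0); column heights now [0 0 0 1 5 3], max=5
Drop 3: T rot3 at col 0 lands with bottom-row=0; cleared 0 line(s) (total 0); column heights now [2 3 0 1 5 3], max=5
Drop 4: O rot2 at col 3 lands with bottom-row=5; cleared 0 line(s) (total 0); column heights now [2 3 0 7 7 3], max=7
Drop 5: Z rot1 at col 1 lands with bottom-row=3; cleared 0 line(s) (total 0); column heights now [2 5 6 7 7 3], max=7
Drop 6: O rot1 at col 0 lands with bottom-row=5; cleared 0 line(s) (total 0); column heights now [7 7 6 7 7 3], max=7
Drop 7: S rot1 at col 2 lands with bottom-row=7; cleared 0 line(s) (total 0); column heights now [7 7 10 9 7 3], max=10

Answer: 0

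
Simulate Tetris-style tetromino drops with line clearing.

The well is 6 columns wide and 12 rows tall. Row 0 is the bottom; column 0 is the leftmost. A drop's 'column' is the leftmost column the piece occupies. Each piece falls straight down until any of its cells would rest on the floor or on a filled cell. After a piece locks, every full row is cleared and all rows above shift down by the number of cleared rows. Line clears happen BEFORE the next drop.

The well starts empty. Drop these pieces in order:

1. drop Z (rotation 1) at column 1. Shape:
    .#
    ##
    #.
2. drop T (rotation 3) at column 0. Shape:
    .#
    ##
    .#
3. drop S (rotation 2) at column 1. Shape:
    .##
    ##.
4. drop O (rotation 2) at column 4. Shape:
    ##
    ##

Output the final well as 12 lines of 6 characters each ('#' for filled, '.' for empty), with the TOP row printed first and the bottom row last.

Answer: ......
......
......
......
......
..##..
.##...
.#....
##....
.##...
.##.##
.#..##

Derivation:
Drop 1: Z rot1 at col 1 lands with bottom-row=0; cleared 0 line(s) (total 0); column heights now [0 2 3 0 0 0], max=3
Drop 2: T rot3 at col 0 lands with bottom-row=2; cleared 0 line(s) (total 0); column heights now [4 5 3 0 0 0], max=5
Drop 3: S rot2 at col 1 lands with bottom-row=5; cleared 0 line(s) (total 0); column heights now [4 6 7 7 0 0], max=7
Drop 4: O rot2 at col 4 lands with bottom-row=0; cleared 0 line(s) (total 0); column heights now [4 6 7 7 2 2], max=7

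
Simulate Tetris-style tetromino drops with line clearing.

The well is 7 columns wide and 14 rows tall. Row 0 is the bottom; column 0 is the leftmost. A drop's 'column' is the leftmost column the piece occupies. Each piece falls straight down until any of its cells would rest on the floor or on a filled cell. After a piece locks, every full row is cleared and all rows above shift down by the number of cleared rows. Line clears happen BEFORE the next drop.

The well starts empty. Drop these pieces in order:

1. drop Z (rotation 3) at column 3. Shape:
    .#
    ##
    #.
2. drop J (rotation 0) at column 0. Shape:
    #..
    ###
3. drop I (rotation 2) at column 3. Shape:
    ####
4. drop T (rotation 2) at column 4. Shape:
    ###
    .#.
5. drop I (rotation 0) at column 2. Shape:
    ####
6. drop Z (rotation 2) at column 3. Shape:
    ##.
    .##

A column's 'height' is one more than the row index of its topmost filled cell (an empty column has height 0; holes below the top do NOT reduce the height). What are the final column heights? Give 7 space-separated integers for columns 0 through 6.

Drop 1: Z rot3 at col 3 lands with bottom-row=0; cleared 0 line(s) (total 0); column heights now [0 0 0 2 3 0 0], max=3
Drop 2: J rot0 at col 0 lands with bottom-row=0; cleared 0 line(s) (total 0); column heights now [2 1 1 2 3 0 0], max=3
Drop 3: I rot2 at col 3 lands with bottom-row=3; cleared 0 line(s) (total 0); column heights now [2 1 1 4 4 4 4], max=4
Drop 4: T rot2 at col 4 lands with bottom-row=4; cleared 0 line(s) (total 0); column heights now [2 1 1 4 6 6 6], max=6
Drop 5: I rot0 at col 2 lands with bottom-row=6; cleared 0 line(s) (total 0); column heights now [2 1 7 7 7 7 6], max=7
Drop 6: Z rot2 at col 3 lands with bottom-row=7; cleared 0 line(s) (total 0); column heights now [2 1 7 9 9 8 6], max=9

Answer: 2 1 7 9 9 8 6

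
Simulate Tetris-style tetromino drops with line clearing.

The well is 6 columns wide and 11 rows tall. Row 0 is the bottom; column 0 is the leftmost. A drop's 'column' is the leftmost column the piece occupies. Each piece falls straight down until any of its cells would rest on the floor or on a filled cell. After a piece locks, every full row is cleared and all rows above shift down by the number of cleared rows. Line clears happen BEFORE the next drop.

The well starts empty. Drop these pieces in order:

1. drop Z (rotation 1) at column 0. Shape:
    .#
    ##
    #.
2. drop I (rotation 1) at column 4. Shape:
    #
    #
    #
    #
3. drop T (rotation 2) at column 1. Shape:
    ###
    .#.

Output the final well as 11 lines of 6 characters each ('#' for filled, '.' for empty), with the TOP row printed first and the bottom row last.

Answer: ......
......
......
......
......
......
......
.####.
.##.#.
##..#.
#...#.

Derivation:
Drop 1: Z rot1 at col 0 lands with bottom-row=0; cleared 0 line(s) (total 0); column heights now [2 3 0 0 0 0], max=3
Drop 2: I rot1 at col 4 lands with bottom-row=0; cleared 0 line(s) (total 0); column heights now [2 3 0 0 4 0], max=4
Drop 3: T rot2 at col 1 lands with bottom-row=2; cleared 0 line(s) (total 0); column heights now [2 4 4 4 4 0], max=4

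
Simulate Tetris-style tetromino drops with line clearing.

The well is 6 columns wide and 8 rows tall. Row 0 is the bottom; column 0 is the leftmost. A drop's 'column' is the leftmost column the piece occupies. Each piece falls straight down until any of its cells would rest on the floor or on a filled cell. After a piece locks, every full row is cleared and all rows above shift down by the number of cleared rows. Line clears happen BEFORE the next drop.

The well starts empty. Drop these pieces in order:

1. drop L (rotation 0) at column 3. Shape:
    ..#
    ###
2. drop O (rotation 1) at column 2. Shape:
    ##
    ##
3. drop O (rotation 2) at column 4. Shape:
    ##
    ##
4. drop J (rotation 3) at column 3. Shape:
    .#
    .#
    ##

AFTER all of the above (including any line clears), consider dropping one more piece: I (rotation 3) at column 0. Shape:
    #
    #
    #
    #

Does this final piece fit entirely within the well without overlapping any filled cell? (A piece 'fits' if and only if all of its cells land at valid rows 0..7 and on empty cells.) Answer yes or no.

Drop 1: L rot0 at col 3 lands with bottom-row=0; cleared 0 line(s) (total 0); column heights now [0 0 0 1 1 2], max=2
Drop 2: O rot1 at col 2 lands with bottom-row=1; cleared 0 line(s) (total 0); column heights now [0 0 3 3 1 2], max=3
Drop 3: O rot2 at col 4 lands with bottom-row=2; cleared 0 line(s) (total 0); column heights now [0 0 3 3 4 4], max=4
Drop 4: J rot3 at col 3 lands with bottom-row=4; cleared 0 line(s) (total 0); column heights now [0 0 3 5 7 4], max=7
Test piece I rot3 at col 0 (width 1): heights before test = [0 0 3 5 7 4]; fits = True

Answer: yes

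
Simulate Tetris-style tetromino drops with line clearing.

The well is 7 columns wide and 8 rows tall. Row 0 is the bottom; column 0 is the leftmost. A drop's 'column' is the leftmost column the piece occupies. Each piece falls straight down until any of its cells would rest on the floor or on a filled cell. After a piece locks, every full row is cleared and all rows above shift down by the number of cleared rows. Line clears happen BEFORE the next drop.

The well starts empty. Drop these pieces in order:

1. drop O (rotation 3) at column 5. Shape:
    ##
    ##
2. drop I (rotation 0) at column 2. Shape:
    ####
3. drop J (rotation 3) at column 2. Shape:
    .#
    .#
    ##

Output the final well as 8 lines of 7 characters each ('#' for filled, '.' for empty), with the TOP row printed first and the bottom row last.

Answer: .......
.......
...#...
...#...
..##...
..####.
.....##
.....##

Derivation:
Drop 1: O rot3 at col 5 lands with bottom-row=0; cleared 0 line(s) (total 0); column heights now [0 0 0 0 0 2 2], max=2
Drop 2: I rot0 at col 2 lands with bottom-row=2; cleared 0 line(s) (total 0); column heights now [0 0 3 3 3 3 2], max=3
Drop 3: J rot3 at col 2 lands with bottom-row=3; cleared 0 line(s) (total 0); column heights now [0 0 4 6 3 3 2], max=6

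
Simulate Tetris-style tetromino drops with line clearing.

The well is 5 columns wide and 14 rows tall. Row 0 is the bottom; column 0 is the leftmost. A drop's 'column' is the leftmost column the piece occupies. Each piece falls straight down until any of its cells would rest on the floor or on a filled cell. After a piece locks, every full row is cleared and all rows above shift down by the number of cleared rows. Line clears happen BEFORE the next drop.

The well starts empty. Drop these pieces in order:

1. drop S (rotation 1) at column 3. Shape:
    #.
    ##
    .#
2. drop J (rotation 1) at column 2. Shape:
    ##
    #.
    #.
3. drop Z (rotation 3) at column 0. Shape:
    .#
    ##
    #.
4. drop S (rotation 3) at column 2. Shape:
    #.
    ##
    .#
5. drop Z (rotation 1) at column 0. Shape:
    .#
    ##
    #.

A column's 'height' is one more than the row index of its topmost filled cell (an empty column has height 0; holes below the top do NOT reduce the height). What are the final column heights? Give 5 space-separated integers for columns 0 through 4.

Drop 1: S rot1 at col 3 lands with bottom-row=0; cleared 0 line(s) (total 0); column heights now [0 0 0 3 2], max=3
Drop 2: J rot1 at col 2 lands with bottom-row=1; cleared 0 line(s) (total 0); column heights now [0 0 4 4 2], max=4
Drop 3: Z rot3 at col 0 lands with bottom-row=0; cleared 1 line(s) (total 1); column heights now [1 2 3 3 1], max=3
Drop 4: S rot3 at col 2 lands with bottom-row=3; cleared 0 line(s) (total 1); column heights now [1 2 6 5 1], max=6
Drop 5: Z rot1 at col 0 lands with bottom-row=1; cleared 0 line(s) (total 1); column heights now [3 4 6 5 1], max=6

Answer: 3 4 6 5 1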